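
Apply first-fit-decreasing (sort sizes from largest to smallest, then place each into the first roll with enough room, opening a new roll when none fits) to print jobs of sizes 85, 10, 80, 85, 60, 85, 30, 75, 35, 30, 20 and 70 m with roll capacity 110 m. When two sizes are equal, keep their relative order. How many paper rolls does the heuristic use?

7

Sorted descending: 85, 85, 85, 80, 75, 70, 60, 35, 30, 30, 20, 10.
  85 → roll 1 (new)  [load 85/110]
  85 → roll 2 (new)  [load 85/110]
  85 → roll 3 (new)  [load 85/110]
  80 → roll 4 (new)  [load 80/110]
  75 → roll 5 (new)  [load 75/110]
  70 → roll 6 (new)  [load 70/110]
  60 → roll 7 (new)  [load 60/110]
  35 → roll 5  [load 110/110]
  30 → roll 4  [load 110/110]
  30 → roll 6  [load 100/110]
  20 → roll 1  [load 105/110]
  10 → roll 2  [load 95/110]
7 paper rolls opened.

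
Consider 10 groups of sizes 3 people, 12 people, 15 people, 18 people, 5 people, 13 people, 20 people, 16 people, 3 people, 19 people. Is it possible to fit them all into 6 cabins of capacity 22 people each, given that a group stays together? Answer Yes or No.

No

Total = 124 people; ⌈124/22⌉ = 6.
7 groups each exceed half the capacity and cannot share a cabin, forcing at least 7 cabins.
At least 7 cabins are required, but only 6 are allowed.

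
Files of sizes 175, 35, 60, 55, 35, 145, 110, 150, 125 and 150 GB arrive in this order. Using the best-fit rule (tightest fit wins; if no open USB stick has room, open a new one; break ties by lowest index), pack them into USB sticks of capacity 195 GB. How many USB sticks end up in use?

7

  175 → USB stick 1 (new)  [load 175/195]
  35 → USB stick 2 (new)  [load 35/195]
  60 → USB stick 2  [load 95/195]
  55 → USB stick 2  [load 150/195]
  35 → USB stick 2  [load 185/195]
  145 → USB stick 3 (new)  [load 145/195]
  110 → USB stick 4 (new)  [load 110/195]
  150 → USB stick 5 (new)  [load 150/195]
  125 → USB stick 6 (new)  [load 125/195]
  150 → USB stick 7 (new)  [load 150/195]
7 USB sticks opened.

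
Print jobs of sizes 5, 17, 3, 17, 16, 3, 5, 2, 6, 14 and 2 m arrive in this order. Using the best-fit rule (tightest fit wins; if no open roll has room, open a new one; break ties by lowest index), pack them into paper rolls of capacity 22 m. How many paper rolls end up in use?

  5 → roll 1 (new)  [load 5/22]
  17 → roll 1  [load 22/22]
  3 → roll 2 (new)  [load 3/22]
  17 → roll 2  [load 20/22]
  16 → roll 3 (new)  [load 16/22]
  3 → roll 3  [load 19/22]
  5 → roll 4 (new)  [load 5/22]
  2 → roll 2  [load 22/22]
  6 → roll 4  [load 11/22]
  14 → roll 5 (new)  [load 14/22]
  2 → roll 3  [load 21/22]
5 paper rolls opened.

5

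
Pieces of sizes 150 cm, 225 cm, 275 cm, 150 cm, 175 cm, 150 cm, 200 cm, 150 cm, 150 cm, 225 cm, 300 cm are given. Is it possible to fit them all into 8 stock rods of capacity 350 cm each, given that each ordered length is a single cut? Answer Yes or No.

A valid assignment using 8 stock rods:
  stock rod 1: 300 = 300
  stock rod 2: 275 = 275
  stock rod 3: 225 = 225
  stock rod 4: 225 = 225
  stock rod 5: 200 + 150 = 350
  stock rod 6: 175 + 150 = 325
  stock rod 7: 150 + 150 = 300
  stock rod 8: 150 = 150
Every load is within 350 cm, so 8 stock rods suffice.

Yes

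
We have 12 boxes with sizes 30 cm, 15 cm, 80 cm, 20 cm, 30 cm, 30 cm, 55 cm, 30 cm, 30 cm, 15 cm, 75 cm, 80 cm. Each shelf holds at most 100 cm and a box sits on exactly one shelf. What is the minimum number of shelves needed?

Total = 80 + 80 + 75 + 55 + 30 + 30 + 30 + 30 + 30 + 20 + 15 + 15 = 490 cm.
Lower bound: ⌈490/100⌉ = 5 shelves.
A packing using 6 shelves:
  shelf 1: 80 + 20 = 100
  shelf 2: 80 + 15 = 95
  shelf 3: 75 + 15 = 90
  shelf 4: 55 + 30 = 85
  shelf 5: 30 + 30 + 30 = 90
  shelf 6: 30 = 30
No arrangement into 5 shelves stays within capacity, so 6 is optimal.

6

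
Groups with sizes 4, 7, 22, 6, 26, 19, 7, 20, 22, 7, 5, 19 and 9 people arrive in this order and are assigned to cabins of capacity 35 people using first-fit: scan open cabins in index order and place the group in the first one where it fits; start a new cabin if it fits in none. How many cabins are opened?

  4 → cabin 1 (new)  [load 4/35]
  7 → cabin 1  [load 11/35]
  22 → cabin 1  [load 33/35]
  6 → cabin 2 (new)  [load 6/35]
  26 → cabin 2  [load 32/35]
  19 → cabin 3 (new)  [load 19/35]
  7 → cabin 3  [load 26/35]
  20 → cabin 4 (new)  [load 20/35]
  22 → cabin 5 (new)  [load 22/35]
  7 → cabin 3  [load 33/35]
  5 → cabin 4  [load 25/35]
  19 → cabin 6 (new)  [load 19/35]
  9 → cabin 4  [load 34/35]
6 cabins opened.

6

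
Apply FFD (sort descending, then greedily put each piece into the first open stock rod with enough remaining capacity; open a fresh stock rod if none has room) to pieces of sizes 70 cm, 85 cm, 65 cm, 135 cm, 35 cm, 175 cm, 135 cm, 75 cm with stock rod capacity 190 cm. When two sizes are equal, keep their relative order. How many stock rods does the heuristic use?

5

Sorted descending: 175, 135, 135, 85, 75, 70, 65, 35.
  175 → stock rod 1 (new)  [load 175/190]
  135 → stock rod 2 (new)  [load 135/190]
  135 → stock rod 3 (new)  [load 135/190]
  85 → stock rod 4 (new)  [load 85/190]
  75 → stock rod 4  [load 160/190]
  70 → stock rod 5 (new)  [load 70/190]
  65 → stock rod 5  [load 135/190]
  35 → stock rod 2  [load 170/190]
5 stock rods opened.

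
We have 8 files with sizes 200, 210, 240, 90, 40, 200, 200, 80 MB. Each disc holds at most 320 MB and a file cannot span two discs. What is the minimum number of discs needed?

Total = 240 + 210 + 200 + 200 + 200 + 90 + 80 + 40 = 1260 MB.
Lower bound: ⌈1260/320⌉ = 4 discs.
Also, 5 files each exceed 160 MB, and no two of those can share a disc, so at least 5 discs are needed.
A packing using 5 discs:
  disc 1: 240 + 80 = 320
  disc 2: 210 + 90 = 300
  disc 3: 200 + 40 = 240
  disc 4: 200 = 200
  disc 5: 200 = 200
This matches the lower bound, so 5 is optimal.

5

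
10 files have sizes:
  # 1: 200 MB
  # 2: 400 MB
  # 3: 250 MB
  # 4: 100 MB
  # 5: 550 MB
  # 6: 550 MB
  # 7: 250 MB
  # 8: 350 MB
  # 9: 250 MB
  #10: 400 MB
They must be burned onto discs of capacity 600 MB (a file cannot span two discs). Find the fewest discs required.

Total = 550 + 550 + 400 + 400 + 350 + 250 + 250 + 250 + 200 + 100 = 3300 MB.
Lower bound: ⌈3300/600⌉ = 6 discs.
A packing using 6 discs:
  disc 1: 550 = 550
  disc 2: 550 = 550
  disc 3: 400 + 200 = 600
  disc 4: 400 + 100 = 500
  disc 5: 350 + 250 = 600
  disc 6: 250 + 250 = 500
This matches the lower bound, so 6 is optimal.

6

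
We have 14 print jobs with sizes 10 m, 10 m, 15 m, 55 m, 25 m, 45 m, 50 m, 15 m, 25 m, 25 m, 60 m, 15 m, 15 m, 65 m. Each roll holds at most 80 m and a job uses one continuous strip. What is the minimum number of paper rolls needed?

6

Total = 65 + 60 + 55 + 50 + 45 + 25 + 25 + 25 + 15 + 15 + 15 + 15 + 10 + 10 = 430 m.
Lower bound: ⌈430/80⌉ = 6 paper rolls.
A packing using 6 paper rolls:
  roll 1: 65 + 15 = 80
  roll 2: 60 + 15 = 75
  roll 3: 55 + 25 = 80
  roll 4: 50 + 25 = 75
  roll 5: 45 + 25 + 10 = 80
  roll 6: 15 + 15 + 10 = 40
This matches the lower bound, so 6 is optimal.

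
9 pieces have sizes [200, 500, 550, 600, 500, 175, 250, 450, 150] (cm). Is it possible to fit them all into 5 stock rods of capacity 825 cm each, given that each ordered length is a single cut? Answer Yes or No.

Yes

A valid assignment using 5 stock rods:
  stock rod 1: 600 + 200 = 800
  stock rod 2: 550 + 250 = 800
  stock rod 3: 500 + 175 + 150 = 825
  stock rod 4: 500 = 500
  stock rod 5: 450 = 450
Every load is within 825 cm, so 5 stock rods suffice.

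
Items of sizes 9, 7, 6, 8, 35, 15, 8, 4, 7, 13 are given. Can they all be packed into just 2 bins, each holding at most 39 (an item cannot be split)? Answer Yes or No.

Total = 112; ⌈112/39⌉ = 3.
At least 3 bins are required, but only 2 are allowed.

No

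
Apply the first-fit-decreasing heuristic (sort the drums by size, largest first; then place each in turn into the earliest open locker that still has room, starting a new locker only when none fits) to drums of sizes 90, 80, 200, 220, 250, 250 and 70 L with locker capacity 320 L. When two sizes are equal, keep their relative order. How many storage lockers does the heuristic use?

Sorted descending: 250, 250, 220, 200, 90, 80, 70.
  250 → locker 1 (new)  [load 250/320]
  250 → locker 2 (new)  [load 250/320]
  220 → locker 3 (new)  [load 220/320]
  200 → locker 4 (new)  [load 200/320]
  90 → locker 3  [load 310/320]
  80 → locker 4  [load 280/320]
  70 → locker 1  [load 320/320]
4 storage lockers opened.

4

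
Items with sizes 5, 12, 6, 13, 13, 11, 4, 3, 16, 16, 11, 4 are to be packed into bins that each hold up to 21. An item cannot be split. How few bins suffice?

7

Total = 16 + 16 + 13 + 13 + 12 + 11 + 11 + 6 + 5 + 4 + 4 + 3 = 114.
Lower bound: ⌈114/21⌉ = 6 bins.
Also, 7 items each exceed 21/2, and no two of those can share a bin, so at least 7 bins are needed.
A packing using 7 bins:
  bin 1: 16 + 5 = 21
  bin 2: 16 + 4 = 20
  bin 3: 13 + 6 = 19
  bin 4: 13 + 4 + 3 = 20
  bin 5: 12 = 12
  bin 6: 11 = 11
  bin 7: 11 = 11
This matches the lower bound, so 7 is optimal.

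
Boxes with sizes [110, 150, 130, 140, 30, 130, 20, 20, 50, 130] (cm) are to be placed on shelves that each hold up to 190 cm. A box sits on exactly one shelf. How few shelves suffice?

6

Total = 150 + 140 + 130 + 130 + 130 + 110 + 50 + 30 + 20 + 20 = 910 cm.
Lower bound: ⌈910/190⌉ = 5 shelves.
Also, 6 boxes each exceed 95 cm, and no two of those can share a shelf, so at least 6 shelves are needed.
A packing using 6 shelves:
  shelf 1: 150 + 30 = 180
  shelf 2: 140 + 50 = 190
  shelf 3: 130 + 20 + 20 = 170
  shelf 4: 130 = 130
  shelf 5: 130 = 130
  shelf 6: 110 = 110
This matches the lower bound, so 6 is optimal.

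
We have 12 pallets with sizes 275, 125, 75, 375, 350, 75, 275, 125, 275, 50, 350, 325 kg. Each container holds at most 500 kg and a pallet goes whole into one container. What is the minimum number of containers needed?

7

Total = 375 + 350 + 350 + 325 + 275 + 275 + 275 + 125 + 125 + 75 + 75 + 50 = 2675 kg.
Lower bound: ⌈2675/500⌉ = 6 containers.
Also, 7 pallets each exceed 250 kg, and no two of those can share a container, so at least 7 containers are needed.
A packing using 7 containers:
  container 1: 375 + 125 = 500
  container 2: 350 + 125 = 475
  container 3: 350 + 75 + 75 = 500
  container 4: 325 + 50 = 375
  container 5: 275 = 275
  container 6: 275 = 275
  container 7: 275 = 275
This matches the lower bound, so 7 is optimal.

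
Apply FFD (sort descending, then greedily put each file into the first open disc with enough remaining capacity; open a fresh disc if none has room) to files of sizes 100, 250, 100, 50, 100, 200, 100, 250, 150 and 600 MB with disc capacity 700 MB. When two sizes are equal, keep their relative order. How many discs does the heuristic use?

Sorted descending: 600, 250, 250, 200, 150, 100, 100, 100, 100, 50.
  600 → disc 1 (new)  [load 600/700]
  250 → disc 2 (new)  [load 250/700]
  250 → disc 2  [load 500/700]
  200 → disc 2  [load 700/700]
  150 → disc 3 (new)  [load 150/700]
  100 → disc 1  [load 700/700]
  100 → disc 3  [load 250/700]
  100 → disc 3  [load 350/700]
  100 → disc 3  [load 450/700]
  50 → disc 3  [load 500/700]
3 discs opened.

3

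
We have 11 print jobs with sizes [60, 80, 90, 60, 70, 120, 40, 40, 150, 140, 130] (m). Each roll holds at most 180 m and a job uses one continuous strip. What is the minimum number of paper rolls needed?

6

Total = 150 + 140 + 130 + 120 + 90 + 80 + 70 + 60 + 60 + 40 + 40 = 980 m.
Lower bound: ⌈980/180⌉ = 6 paper rolls.
A packing using 6 paper rolls:
  roll 1: 150 = 150
  roll 2: 140 + 40 = 180
  roll 3: 130 + 40 = 170
  roll 4: 120 + 60 = 180
  roll 5: 90 + 80 = 170
  roll 6: 70 + 60 = 130
This matches the lower bound, so 6 is optimal.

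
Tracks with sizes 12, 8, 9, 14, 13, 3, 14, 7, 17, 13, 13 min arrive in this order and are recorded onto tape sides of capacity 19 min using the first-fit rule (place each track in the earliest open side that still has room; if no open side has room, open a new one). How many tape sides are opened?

  12 → side 1 (new)  [load 12/19]
  8 → side 2 (new)  [load 8/19]
  9 → side 2  [load 17/19]
  14 → side 3 (new)  [load 14/19]
  13 → side 4 (new)  [load 13/19]
  3 → side 1  [load 15/19]
  14 → side 5 (new)  [load 14/19]
  7 → side 6 (new)  [load 7/19]
  17 → side 7 (new)  [load 17/19]
  13 → side 8 (new)  [load 13/19]
  13 → side 9 (new)  [load 13/19]
9 tape sides opened.

9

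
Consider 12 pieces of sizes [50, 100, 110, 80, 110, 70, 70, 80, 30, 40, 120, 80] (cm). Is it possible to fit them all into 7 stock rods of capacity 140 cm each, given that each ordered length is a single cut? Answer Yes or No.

No

Total = 940 cm; ⌈940/140⌉ = 7.
The bound of 7 does not rule out 7, but exhaustive search shows no assignment into 7 stock rods of capacity 140 cm exists — the minimum is 8.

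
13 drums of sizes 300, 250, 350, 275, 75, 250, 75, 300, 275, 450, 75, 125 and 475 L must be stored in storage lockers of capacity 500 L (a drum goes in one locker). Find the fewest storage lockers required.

8

Total = 475 + 450 + 350 + 300 + 300 + 275 + 275 + 250 + 250 + 125 + 75 + 75 + 75 = 3275 L.
Lower bound: ⌈3275/500⌉ = 7 storage lockers.
A packing using 8 storage lockers:
  locker 1: 475 = 475
  locker 2: 450 = 450
  locker 3: 350 + 125 = 475
  locker 4: 300 + 75 + 75 = 450
  locker 5: 300 + 75 = 375
  locker 6: 275 = 275
  locker 7: 275 = 275
  locker 8: 250 + 250 = 500
No arrangement into 7 storage lockers stays within capacity, so 8 is optimal.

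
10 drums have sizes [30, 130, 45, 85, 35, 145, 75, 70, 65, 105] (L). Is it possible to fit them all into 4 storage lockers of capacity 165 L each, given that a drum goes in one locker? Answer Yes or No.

No

Total = 785 L; ⌈785/165⌉ = 5.
At least 5 storage lockers are required, but only 4 are allowed.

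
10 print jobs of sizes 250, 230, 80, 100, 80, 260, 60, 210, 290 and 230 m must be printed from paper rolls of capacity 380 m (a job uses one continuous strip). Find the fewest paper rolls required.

Total = 290 + 260 + 250 + 230 + 230 + 210 + 100 + 80 + 80 + 60 = 1790 m.
Lower bound: ⌈1790/380⌉ = 5 paper rolls.
Also, 6 print jobs each exceed 190 m, and no two of those can share a roll, so at least 6 paper rolls are needed.
A packing using 6 paper rolls:
  roll 1: 290 + 80 = 370
  roll 2: 260 + 100 = 360
  roll 3: 250 + 80 = 330
  roll 4: 230 + 60 = 290
  roll 5: 230 = 230
  roll 6: 210 = 210
This matches the lower bound, so 6 is optimal.

6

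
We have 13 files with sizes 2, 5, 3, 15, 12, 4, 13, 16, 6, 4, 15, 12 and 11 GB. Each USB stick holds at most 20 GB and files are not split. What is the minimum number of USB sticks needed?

Total = 16 + 15 + 15 + 13 + 12 + 12 + 11 + 6 + 5 + 4 + 4 + 3 + 2 = 118 GB.
Lower bound: ⌈118/20⌉ = 6 USB sticks.
Also, 7 files each exceed 10 GB, and no two of those can share a USB stick, so at least 7 USB sticks are needed.
A packing using 7 USB sticks:
  USB stick 1: 16 + 4 = 20
  USB stick 2: 15 + 5 = 20
  USB stick 3: 15 + 4 = 19
  USB stick 4: 13 + 6 = 19
  USB stick 5: 12 + 3 + 2 = 17
  USB stick 6: 12 = 12
  USB stick 7: 11 = 11
This matches the lower bound, so 7 is optimal.

7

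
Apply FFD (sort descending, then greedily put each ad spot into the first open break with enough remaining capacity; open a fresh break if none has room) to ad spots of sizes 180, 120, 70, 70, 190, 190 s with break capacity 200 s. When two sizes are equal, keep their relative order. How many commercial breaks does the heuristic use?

5

Sorted descending: 190, 190, 180, 120, 70, 70.
  190 → break 1 (new)  [load 190/200]
  190 → break 2 (new)  [load 190/200]
  180 → break 3 (new)  [load 180/200]
  120 → break 4 (new)  [load 120/200]
  70 → break 4  [load 190/200]
  70 → break 5 (new)  [load 70/200]
5 commercial breaks opened.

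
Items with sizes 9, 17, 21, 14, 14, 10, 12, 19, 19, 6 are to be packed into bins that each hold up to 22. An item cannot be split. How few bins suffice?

8

Total = 21 + 19 + 19 + 17 + 14 + 14 + 12 + 10 + 9 + 6 = 141.
Lower bound: ⌈141/22⌉ = 7 bins.
A packing using 8 bins:
  bin 1: 21 = 21
  bin 2: 19 = 19
  bin 3: 19 = 19
  bin 4: 17 = 17
  bin 5: 14 + 6 = 20
  bin 6: 14 = 14
  bin 7: 12 + 10 = 22
  bin 8: 9 = 9
No arrangement into 7 bins stays within capacity, so 8 is optimal.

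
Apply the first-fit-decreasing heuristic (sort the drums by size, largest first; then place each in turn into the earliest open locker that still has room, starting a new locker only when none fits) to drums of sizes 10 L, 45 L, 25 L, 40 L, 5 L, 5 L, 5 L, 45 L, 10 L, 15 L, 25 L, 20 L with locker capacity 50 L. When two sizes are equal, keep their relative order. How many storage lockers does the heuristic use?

5

Sorted descending: 45, 45, 40, 25, 25, 20, 15, 10, 10, 5, 5, 5.
  45 → locker 1 (new)  [load 45/50]
  45 → locker 2 (new)  [load 45/50]
  40 → locker 3 (new)  [load 40/50]
  25 → locker 4 (new)  [load 25/50]
  25 → locker 4  [load 50/50]
  20 → locker 5 (new)  [load 20/50]
  15 → locker 5  [load 35/50]
  10 → locker 3  [load 50/50]
  10 → locker 5  [load 45/50]
  5 → locker 1  [load 50/50]
  5 → locker 2  [load 50/50]
  5 → locker 5  [load 50/50]
5 storage lockers opened.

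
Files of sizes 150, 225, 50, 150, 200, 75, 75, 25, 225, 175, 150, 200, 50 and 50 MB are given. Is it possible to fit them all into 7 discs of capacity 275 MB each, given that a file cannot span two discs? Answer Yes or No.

Total = 1800 MB; ⌈1800/275⌉ = 7.
8 files each exceed half the capacity and cannot share a disc, forcing at least 8 discs.
At least 8 discs are required, but only 7 are allowed.

No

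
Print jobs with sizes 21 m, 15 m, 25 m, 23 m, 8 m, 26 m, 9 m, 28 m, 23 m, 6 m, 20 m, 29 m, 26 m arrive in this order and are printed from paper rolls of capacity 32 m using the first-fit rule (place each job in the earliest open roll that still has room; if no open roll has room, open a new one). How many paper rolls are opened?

  21 → roll 1 (new)  [load 21/32]
  15 → roll 2 (new)  [load 15/32]
  25 → roll 3 (new)  [load 25/32]
  23 → roll 4 (new)  [load 23/32]
  8 → roll 1  [load 29/32]
  26 → roll 5 (new)  [load 26/32]
  9 → roll 2  [load 24/32]
  28 → roll 6 (new)  [load 28/32]
  23 → roll 7 (new)  [load 23/32]
  6 → roll 2  [load 30/32]
  20 → roll 8 (new)  [load 20/32]
  29 → roll 9 (new)  [load 29/32]
  26 → roll 10 (new)  [load 26/32]
10 paper rolls opened.

10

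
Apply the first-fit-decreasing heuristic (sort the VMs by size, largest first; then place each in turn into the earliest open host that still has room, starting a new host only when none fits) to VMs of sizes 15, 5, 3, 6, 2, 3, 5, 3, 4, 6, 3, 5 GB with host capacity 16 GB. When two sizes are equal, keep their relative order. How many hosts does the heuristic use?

4

Sorted descending: 15, 6, 6, 5, 5, 5, 4, 3, 3, 3, 3, 2.
  15 → host 1 (new)  [load 15/16]
  6 → host 2 (new)  [load 6/16]
  6 → host 2  [load 12/16]
  5 → host 3 (new)  [load 5/16]
  5 → host 3  [load 10/16]
  5 → host 3  [load 15/16]
  4 → host 2  [load 16/16]
  3 → host 4 (new)  [load 3/16]
  3 → host 4  [load 6/16]
  3 → host 4  [load 9/16]
  3 → host 4  [load 12/16]
  2 → host 4  [load 14/16]
4 hosts opened.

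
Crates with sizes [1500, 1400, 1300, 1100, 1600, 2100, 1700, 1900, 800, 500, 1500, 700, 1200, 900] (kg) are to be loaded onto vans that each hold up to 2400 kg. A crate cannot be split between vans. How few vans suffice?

9

Total = 2100 + 1900 + 1700 + 1600 + 1500 + 1500 + 1400 + 1300 + 1200 + 1100 + 900 + 800 + 700 + 500 = 18200 kg.
Lower bound: ⌈18200/2400⌉ = 8 vans.
A packing using 9 vans:
  van 1: 2100 = 2100
  van 2: 1900 + 500 = 2400
  van 3: 1700 + 700 = 2400
  van 4: 1600 + 800 = 2400
  van 5: 1500 + 900 = 2400
  van 6: 1500 = 1500
  van 7: 1400 = 1400
  van 8: 1300 + 1100 = 2400
  van 9: 1200 = 1200
No arrangement into 8 vans stays within capacity, so 9 is optimal.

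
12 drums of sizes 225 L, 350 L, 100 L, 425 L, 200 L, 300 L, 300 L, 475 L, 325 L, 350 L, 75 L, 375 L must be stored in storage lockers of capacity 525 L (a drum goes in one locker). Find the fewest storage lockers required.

Total = 475 + 425 + 375 + 350 + 350 + 325 + 300 + 300 + 225 + 200 + 100 + 75 = 3500 L.
Lower bound: ⌈3500/525⌉ = 7 storage lockers.
Also, 8 drums each exceed 525/2 L, and no two of those can share a locker, so at least 8 storage lockers are needed.
A packing using 8 storage lockers:
  locker 1: 475 = 475
  locker 2: 425 + 100 = 525
  locker 3: 375 + 75 = 450
  locker 4: 350 = 350
  locker 5: 350 = 350
  locker 6: 325 + 200 = 525
  locker 7: 300 + 225 = 525
  locker 8: 300 = 300
This matches the lower bound, so 8 is optimal.

8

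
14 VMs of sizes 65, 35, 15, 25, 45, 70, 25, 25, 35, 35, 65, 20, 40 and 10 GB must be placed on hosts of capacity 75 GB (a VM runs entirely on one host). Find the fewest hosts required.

Total = 70 + 65 + 65 + 45 + 40 + 35 + 35 + 35 + 25 + 25 + 25 + 20 + 15 + 10 = 510 GB.
Lower bound: ⌈510/75⌉ = 7 hosts.
A packing using 8 hosts:
  host 1: 70 = 70
  host 2: 65 + 10 = 75
  host 3: 65 = 65
  host 4: 45 + 25 = 70
  host 5: 40 + 35 = 75
  host 6: 35 + 35 = 70
  host 7: 25 + 25 + 20 = 70
  host 8: 15 = 15
No arrangement into 7 hosts stays within capacity, so 8 is optimal.

8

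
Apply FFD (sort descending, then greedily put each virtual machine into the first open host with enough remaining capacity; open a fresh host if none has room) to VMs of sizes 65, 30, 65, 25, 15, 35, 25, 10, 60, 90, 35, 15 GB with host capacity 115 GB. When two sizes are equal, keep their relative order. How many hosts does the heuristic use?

Sorted descending: 90, 65, 65, 60, 35, 35, 30, 25, 25, 15, 15, 10.
  90 → host 1 (new)  [load 90/115]
  65 → host 2 (new)  [load 65/115]
  65 → host 3 (new)  [load 65/115]
  60 → host 4 (new)  [load 60/115]
  35 → host 2  [load 100/115]
  35 → host 3  [load 100/115]
  30 → host 4  [load 90/115]
  25 → host 1  [load 115/115]
  25 → host 4  [load 115/115]
  15 → host 2  [load 115/115]
  15 → host 3  [load 115/115]
  10 → host 5 (new)  [load 10/115]
5 hosts opened.

5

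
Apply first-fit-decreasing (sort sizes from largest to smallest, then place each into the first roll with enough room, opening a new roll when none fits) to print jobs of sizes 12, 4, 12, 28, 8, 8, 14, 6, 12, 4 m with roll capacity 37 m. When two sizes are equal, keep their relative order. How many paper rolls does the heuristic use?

4

Sorted descending: 28, 14, 12, 12, 12, 8, 8, 6, 4, 4.
  28 → roll 1 (new)  [load 28/37]
  14 → roll 2 (new)  [load 14/37]
  12 → roll 2  [load 26/37]
  12 → roll 3 (new)  [load 12/37]
  12 → roll 3  [load 24/37]
  8 → roll 1  [load 36/37]
  8 → roll 2  [load 34/37]
  6 → roll 3  [load 30/37]
  4 → roll 3  [load 34/37]
  4 → roll 4 (new)  [load 4/37]
4 paper rolls opened.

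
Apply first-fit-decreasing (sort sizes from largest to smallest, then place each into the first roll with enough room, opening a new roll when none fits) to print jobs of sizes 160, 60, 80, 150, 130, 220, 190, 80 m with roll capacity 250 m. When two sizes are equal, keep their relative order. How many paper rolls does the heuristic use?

Sorted descending: 220, 190, 160, 150, 130, 80, 80, 60.
  220 → roll 1 (new)  [load 220/250]
  190 → roll 2 (new)  [load 190/250]
  160 → roll 3 (new)  [load 160/250]
  150 → roll 4 (new)  [load 150/250]
  130 → roll 5 (new)  [load 130/250]
  80 → roll 3  [load 240/250]
  80 → roll 4  [load 230/250]
  60 → roll 2  [load 250/250]
5 paper rolls opened.

5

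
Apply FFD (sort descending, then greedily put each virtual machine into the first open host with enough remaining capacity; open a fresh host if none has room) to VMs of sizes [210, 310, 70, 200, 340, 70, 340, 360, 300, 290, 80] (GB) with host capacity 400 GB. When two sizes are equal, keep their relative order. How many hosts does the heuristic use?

8

Sorted descending: 360, 340, 340, 310, 300, 290, 210, 200, 80, 70, 70.
  360 → host 1 (new)  [load 360/400]
  340 → host 2 (new)  [load 340/400]
  340 → host 3 (new)  [load 340/400]
  310 → host 4 (new)  [load 310/400]
  300 → host 5 (new)  [load 300/400]
  290 → host 6 (new)  [load 290/400]
  210 → host 7 (new)  [load 210/400]
  200 → host 8 (new)  [load 200/400]
  80 → host 4  [load 390/400]
  70 → host 5  [load 370/400]
  70 → host 6  [load 360/400]
8 hosts opened.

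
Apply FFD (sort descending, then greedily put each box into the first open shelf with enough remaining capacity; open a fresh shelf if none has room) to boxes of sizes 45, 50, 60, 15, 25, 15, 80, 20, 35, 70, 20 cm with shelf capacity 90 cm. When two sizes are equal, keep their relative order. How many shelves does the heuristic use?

Sorted descending: 80, 70, 60, 50, 45, 35, 25, 20, 20, 15, 15.
  80 → shelf 1 (new)  [load 80/90]
  70 → shelf 2 (new)  [load 70/90]
  60 → shelf 3 (new)  [load 60/90]
  50 → shelf 4 (new)  [load 50/90]
  45 → shelf 5 (new)  [load 45/90]
  35 → shelf 4  [load 85/90]
  25 → shelf 3  [load 85/90]
  20 → shelf 2  [load 90/90]
  20 → shelf 5  [load 65/90]
  15 → shelf 5  [load 80/90]
  15 → shelf 6 (new)  [load 15/90]
6 shelves opened.

6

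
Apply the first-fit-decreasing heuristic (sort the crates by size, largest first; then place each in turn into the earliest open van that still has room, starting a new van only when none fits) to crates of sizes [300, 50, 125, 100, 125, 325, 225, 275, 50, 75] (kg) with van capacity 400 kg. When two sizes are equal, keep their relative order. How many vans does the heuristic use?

Sorted descending: 325, 300, 275, 225, 125, 125, 100, 75, 50, 50.
  325 → van 1 (new)  [load 325/400]
  300 → van 2 (new)  [load 300/400]
  275 → van 3 (new)  [load 275/400]
  225 → van 4 (new)  [load 225/400]
  125 → van 3  [load 400/400]
  125 → van 4  [load 350/400]
  100 → van 2  [load 400/400]
  75 → van 1  [load 400/400]
  50 → van 4  [load 400/400]
  50 → van 5 (new)  [load 50/400]
5 vans opened.

5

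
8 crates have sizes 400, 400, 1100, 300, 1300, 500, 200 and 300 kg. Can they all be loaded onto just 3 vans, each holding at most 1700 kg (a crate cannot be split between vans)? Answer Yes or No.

A valid assignment using 3 vans:
  van 1: 1300 + 400 = 1700
  van 2: 1100 + 500 = 1600
  van 3: 400 + 300 + 300 + 200 = 1200
Every load is within 1700 kg, so 3 vans suffice.

Yes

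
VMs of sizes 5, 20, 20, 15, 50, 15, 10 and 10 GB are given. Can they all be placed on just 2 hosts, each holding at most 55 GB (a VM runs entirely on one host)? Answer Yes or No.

Total = 145 GB; ⌈145/55⌉ = 3.
At least 3 hosts are required, but only 2 are allowed.

No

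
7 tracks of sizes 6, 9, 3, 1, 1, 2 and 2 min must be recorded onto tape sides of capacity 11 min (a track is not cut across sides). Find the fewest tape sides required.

Total = 9 + 6 + 3 + 2 + 2 + 1 + 1 = 24 min.
Lower bound: ⌈24/11⌉ = 3 tape sides.
A packing using 3 tape sides:
  side 1: 9 + 2 = 11
  side 2: 6 + 3 + 2 = 11
  side 3: 1 + 1 = 2
This matches the lower bound, so 3 is optimal.

3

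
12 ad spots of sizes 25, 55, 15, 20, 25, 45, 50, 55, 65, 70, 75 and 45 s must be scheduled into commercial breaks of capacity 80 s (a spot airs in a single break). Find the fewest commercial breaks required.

Total = 75 + 70 + 65 + 55 + 55 + 50 + 45 + 45 + 25 + 25 + 20 + 15 = 545 s.
Lower bound: ⌈545/80⌉ = 7 commercial breaks.
Also, 8 ad spots each exceed 40 s, and no two of those can share a break, so at least 8 commercial breaks are needed.
A packing using 8 commercial breaks:
  break 1: 75 = 75
  break 2: 70 = 70
  break 3: 65 + 15 = 80
  break 4: 55 + 25 = 80
  break 5: 55 + 25 = 80
  break 6: 50 + 20 = 70
  break 7: 45 = 45
  break 8: 45 = 45
This matches the lower bound, so 8 is optimal.

8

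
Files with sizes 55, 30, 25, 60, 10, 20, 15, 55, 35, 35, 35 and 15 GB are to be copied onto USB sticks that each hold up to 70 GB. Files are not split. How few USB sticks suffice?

Total = 60 + 55 + 55 + 35 + 35 + 35 + 30 + 25 + 20 + 15 + 15 + 10 = 390 GB.
Lower bound: ⌈390/70⌉ = 6 USB sticks.
A packing using 6 USB sticks:
  USB stick 1: 60 + 10 = 70
  USB stick 2: 55 + 15 = 70
  USB stick 3: 55 + 15 = 70
  USB stick 4: 35 + 35 = 70
  USB stick 5: 35 + 30 = 65
  USB stick 6: 25 + 20 = 45
This matches the lower bound, so 6 is optimal.

6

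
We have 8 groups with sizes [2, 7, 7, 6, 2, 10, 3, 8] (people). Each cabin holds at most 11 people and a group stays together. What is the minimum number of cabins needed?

5

Total = 10 + 8 + 7 + 7 + 6 + 3 + 2 + 2 = 45 people.
Lower bound: ⌈45/11⌉ = 5 cabins.
A packing using 5 cabins:
  cabin 1: 10 = 10
  cabin 2: 8 + 3 = 11
  cabin 3: 7 + 2 + 2 = 11
  cabin 4: 7 = 7
  cabin 5: 6 = 6
This matches the lower bound, so 5 is optimal.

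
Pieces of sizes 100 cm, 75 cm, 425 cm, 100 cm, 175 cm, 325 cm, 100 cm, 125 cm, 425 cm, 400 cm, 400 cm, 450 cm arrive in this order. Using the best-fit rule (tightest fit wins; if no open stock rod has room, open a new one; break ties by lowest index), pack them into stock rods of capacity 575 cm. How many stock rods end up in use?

  100 → stock rod 1 (new)  [load 100/575]
  75 → stock rod 1  [load 175/575]
  425 → stock rod 2 (new)  [load 425/575]
  100 → stock rod 2  [load 525/575]
  175 → stock rod 1  [load 350/575]
  325 → stock rod 3 (new)  [load 325/575]
  100 → stock rod 1  [load 450/575]
  125 → stock rod 1  [load 575/575]
  425 → stock rod 4 (new)  [load 425/575]
  400 → stock rod 5 (new)  [load 400/575]
  400 → stock rod 6 (new)  [load 400/575]
  450 → stock rod 7 (new)  [load 450/575]
7 stock rods opened.

7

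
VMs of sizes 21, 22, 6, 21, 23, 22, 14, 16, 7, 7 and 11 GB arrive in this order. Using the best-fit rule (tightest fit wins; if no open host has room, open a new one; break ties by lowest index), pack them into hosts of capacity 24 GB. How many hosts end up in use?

8

  21 → host 1 (new)  [load 21/24]
  22 → host 2 (new)  [load 22/24]
  6 → host 3 (new)  [load 6/24]
  21 → host 4 (new)  [load 21/24]
  23 → host 5 (new)  [load 23/24]
  22 → host 6 (new)  [load 22/24]
  14 → host 3  [load 20/24]
  16 → host 7 (new)  [load 16/24]
  7 → host 7  [load 23/24]
  7 → host 8 (new)  [load 7/24]
  11 → host 8  [load 18/24]
8 hosts opened.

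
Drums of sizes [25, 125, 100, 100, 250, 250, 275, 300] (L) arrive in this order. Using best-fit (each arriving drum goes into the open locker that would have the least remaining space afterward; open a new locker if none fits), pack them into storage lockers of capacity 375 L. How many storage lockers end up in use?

5

  25 → locker 1 (new)  [load 25/375]
  125 → locker 1  [load 150/375]
  100 → locker 1  [load 250/375]
  100 → locker 1  [load 350/375]
  250 → locker 2 (new)  [load 250/375]
  250 → locker 3 (new)  [load 250/375]
  275 → locker 4 (new)  [load 275/375]
  300 → locker 5 (new)  [load 300/375]
5 storage lockers opened.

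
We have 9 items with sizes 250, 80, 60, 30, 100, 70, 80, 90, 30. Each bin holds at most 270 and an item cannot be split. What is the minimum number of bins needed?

Total = 250 + 100 + 90 + 80 + 80 + 70 + 60 + 30 + 30 = 790.
Lower bound: ⌈790/270⌉ = 3 bins.
A packing using 3 bins:
  bin 1: 250 = 250
  bin 2: 100 + 90 + 80 = 270
  bin 3: 80 + 70 + 60 + 30 + 30 = 270
This matches the lower bound, so 3 is optimal.

3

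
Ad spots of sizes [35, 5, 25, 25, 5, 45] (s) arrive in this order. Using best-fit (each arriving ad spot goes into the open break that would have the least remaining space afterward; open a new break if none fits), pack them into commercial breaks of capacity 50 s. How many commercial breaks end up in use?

  35 → break 1 (new)  [load 35/50]
  5 → break 1  [load 40/50]
  25 → break 2 (new)  [load 25/50]
  25 → break 2  [load 50/50]
  5 → break 1  [load 45/50]
  45 → break 3 (new)  [load 45/50]
3 commercial breaks opened.

3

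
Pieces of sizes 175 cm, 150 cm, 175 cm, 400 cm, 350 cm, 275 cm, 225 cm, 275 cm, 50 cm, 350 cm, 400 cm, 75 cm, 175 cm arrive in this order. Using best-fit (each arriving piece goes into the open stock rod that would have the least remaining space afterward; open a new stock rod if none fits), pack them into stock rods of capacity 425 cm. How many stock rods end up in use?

  175 → stock rod 1 (new)  [load 175/425]
  150 → stock rod 1  [load 325/425]
  175 → stock rod 2 (new)  [load 175/425]
  400 → stock rod 3 (new)  [load 400/425]
  350 → stock rod 4 (new)  [load 350/425]
  275 → stock rod 5 (new)  [load 275/425]
  225 → stock rod 2  [load 400/425]
  275 → stock rod 6 (new)  [load 275/425]
  50 → stock rod 4  [load 400/425]
  350 → stock rod 7 (new)  [load 350/425]
  400 → stock rod 8 (new)  [load 400/425]
  75 → stock rod 7  [load 425/425]
  175 → stock rod 9 (new)  [load 175/425]
9 stock rods opened.

9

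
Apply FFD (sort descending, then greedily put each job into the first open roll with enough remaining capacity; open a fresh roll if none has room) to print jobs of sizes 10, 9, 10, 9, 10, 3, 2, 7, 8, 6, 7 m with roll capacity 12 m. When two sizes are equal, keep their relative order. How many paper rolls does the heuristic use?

9

Sorted descending: 10, 10, 10, 9, 9, 8, 7, 7, 6, 3, 2.
  10 → roll 1 (new)  [load 10/12]
  10 → roll 2 (new)  [load 10/12]
  10 → roll 3 (new)  [load 10/12]
  9 → roll 4 (new)  [load 9/12]
  9 → roll 5 (new)  [load 9/12]
  8 → roll 6 (new)  [load 8/12]
  7 → roll 7 (new)  [load 7/12]
  7 → roll 8 (new)  [load 7/12]
  6 → roll 9 (new)  [load 6/12]
  3 → roll 4  [load 12/12]
  2 → roll 1  [load 12/12]
9 paper rolls opened.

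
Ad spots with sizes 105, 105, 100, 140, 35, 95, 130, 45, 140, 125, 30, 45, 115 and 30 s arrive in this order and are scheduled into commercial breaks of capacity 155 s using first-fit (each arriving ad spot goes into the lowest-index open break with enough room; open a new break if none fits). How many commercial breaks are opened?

9

  105 → break 1 (new)  [load 105/155]
  105 → break 2 (new)  [load 105/155]
  100 → break 3 (new)  [load 100/155]
  140 → break 4 (new)  [load 140/155]
  35 → break 1  [load 140/155]
  95 → break 5 (new)  [load 95/155]
  130 → break 6 (new)  [load 130/155]
  45 → break 2  [load 150/155]
  140 → break 7 (new)  [load 140/155]
  125 → break 8 (new)  [load 125/155]
  30 → break 3  [load 130/155]
  45 → break 5  [load 140/155]
  115 → break 9 (new)  [load 115/155]
  30 → break 8  [load 155/155]
9 commercial breaks opened.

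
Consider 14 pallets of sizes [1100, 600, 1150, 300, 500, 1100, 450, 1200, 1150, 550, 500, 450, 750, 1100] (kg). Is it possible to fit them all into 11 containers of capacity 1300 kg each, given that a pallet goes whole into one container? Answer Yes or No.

Yes

A valid assignment using 10 containers:
  container 1: 1200 = 1200
  container 2: 1150 = 1150
  container 3: 1150 = 1150
  container 4: 1100 = 1100
  container 5: 1100 = 1100
  container 6: 1100 = 1100
  container 7: 750 + 550 = 1300
  container 8: 600 + 500 = 1100
  container 9: 500 + 450 + 300 = 1250
  container 10: 450 = 450
That uses only 10 ≤ 11, so 11 containers are enough.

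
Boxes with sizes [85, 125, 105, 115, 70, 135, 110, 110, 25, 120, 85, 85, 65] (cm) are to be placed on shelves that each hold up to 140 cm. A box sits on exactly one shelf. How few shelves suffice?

Total = 135 + 125 + 120 + 115 + 110 + 110 + 105 + 85 + 85 + 85 + 70 + 65 + 25 = 1235 cm.
Lower bound: ⌈1235/140⌉ = 9 shelves.
Also, 10 boxes each exceed 70 cm, and no two of those can share a shelf, so at least 10 shelves are needed.
A packing using 11 shelves:
  shelf 1: 135 = 135
  shelf 2: 125 = 125
  shelf 3: 120 = 120
  shelf 4: 115 + 25 = 140
  shelf 5: 110 = 110
  shelf 6: 110 = 110
  shelf 7: 105 = 105
  shelf 8: 85 = 85
  shelf 9: 85 = 85
  shelf 10: 85 = 85
  shelf 11: 70 + 65 = 135
No arrangement into 10 shelves stays within capacity, so 11 is optimal.

11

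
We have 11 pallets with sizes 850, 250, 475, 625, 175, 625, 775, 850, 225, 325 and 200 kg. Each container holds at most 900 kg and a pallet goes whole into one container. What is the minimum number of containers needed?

Total = 850 + 850 + 775 + 625 + 625 + 475 + 325 + 250 + 225 + 200 + 175 = 5375 kg.
Lower bound: ⌈5375/900⌉ = 6 containers.
A packing using 7 containers:
  container 1: 850 = 850
  container 2: 850 = 850
  container 3: 775 = 775
  container 4: 625 + 250 = 875
  container 5: 625 + 225 = 850
  container 6: 475 + 325 = 800
  container 7: 200 + 175 = 375
No arrangement into 6 containers stays within capacity, so 7 is optimal.

7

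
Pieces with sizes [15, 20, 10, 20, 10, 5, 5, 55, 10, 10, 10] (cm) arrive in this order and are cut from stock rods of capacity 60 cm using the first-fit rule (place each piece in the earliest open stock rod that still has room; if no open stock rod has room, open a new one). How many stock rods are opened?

  15 → stock rod 1 (new)  [load 15/60]
  20 → stock rod 1  [load 35/60]
  10 → stock rod 1  [load 45/60]
  20 → stock rod 2 (new)  [load 20/60]
  10 → stock rod 1  [load 55/60]
  5 → stock rod 1  [load 60/60]
  5 → stock rod 2  [load 25/60]
  55 → stock rod 3 (new)  [load 55/60]
  10 → stock rod 2  [load 35/60]
  10 → stock rod 2  [load 45/60]
  10 → stock rod 2  [load 55/60]
3 stock rods opened.

3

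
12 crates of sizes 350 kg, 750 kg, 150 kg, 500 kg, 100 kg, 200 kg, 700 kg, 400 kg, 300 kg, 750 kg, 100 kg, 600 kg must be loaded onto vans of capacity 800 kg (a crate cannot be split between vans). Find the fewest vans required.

7

Total = 750 + 750 + 700 + 600 + 500 + 400 + 350 + 300 + 200 + 150 + 100 + 100 = 4900 kg.
Lower bound: ⌈4900/800⌉ = 7 vans.
A packing using 7 vans:
  van 1: 750 = 750
  van 2: 750 = 750
  van 3: 700 + 100 = 800
  van 4: 600 + 200 = 800
  van 5: 500 + 300 = 800
  van 6: 400 + 350 = 750
  van 7: 150 + 100 = 250
This matches the lower bound, so 7 is optimal.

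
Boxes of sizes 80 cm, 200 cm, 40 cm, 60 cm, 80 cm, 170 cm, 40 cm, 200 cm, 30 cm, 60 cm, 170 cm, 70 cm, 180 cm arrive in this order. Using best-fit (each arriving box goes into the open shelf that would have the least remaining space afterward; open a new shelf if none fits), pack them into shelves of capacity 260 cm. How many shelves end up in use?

6

  80 → shelf 1 (new)  [load 80/260]
  200 → shelf 2 (new)  [load 200/260]
  40 → shelf 2  [load 240/260]
  60 → shelf 1  [load 140/260]
  80 → shelf 1  [load 220/260]
  170 → shelf 3 (new)  [load 170/260]
  40 → shelf 1  [load 260/260]
  200 → shelf 4 (new)  [load 200/260]
  30 → shelf 4  [load 230/260]
  60 → shelf 3  [load 230/260]
  170 → shelf 5 (new)  [load 170/260]
  70 → shelf 5  [load 240/260]
  180 → shelf 6 (new)  [load 180/260]
6 shelves opened.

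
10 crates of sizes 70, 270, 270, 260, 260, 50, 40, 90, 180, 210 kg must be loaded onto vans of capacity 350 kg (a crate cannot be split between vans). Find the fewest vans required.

6

Total = 270 + 270 + 260 + 260 + 210 + 180 + 90 + 70 + 50 + 40 = 1700 kg.
Lower bound: ⌈1700/350⌉ = 5 vans.
Also, 6 crates each exceed 175 kg, and no two of those can share a van, so at least 6 vans are needed.
A packing using 6 vans:
  van 1: 270 + 70 = 340
  van 2: 270 + 50 = 320
  van 3: 260 + 90 = 350
  van 4: 260 + 40 = 300
  van 5: 210 = 210
  van 6: 180 = 180
This matches the lower bound, so 6 is optimal.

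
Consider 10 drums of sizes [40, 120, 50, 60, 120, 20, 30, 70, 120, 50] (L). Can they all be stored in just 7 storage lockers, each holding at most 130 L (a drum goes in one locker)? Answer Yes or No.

A valid assignment using 6 storage lockers:
  locker 1: 120 = 120
  locker 2: 120 = 120
  locker 3: 120 = 120
  locker 4: 70 + 60 = 130
  locker 5: 50 + 50 + 30 = 130
  locker 6: 40 + 20 = 60
That uses only 6 ≤ 7, so 7 storage lockers are enough.

Yes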